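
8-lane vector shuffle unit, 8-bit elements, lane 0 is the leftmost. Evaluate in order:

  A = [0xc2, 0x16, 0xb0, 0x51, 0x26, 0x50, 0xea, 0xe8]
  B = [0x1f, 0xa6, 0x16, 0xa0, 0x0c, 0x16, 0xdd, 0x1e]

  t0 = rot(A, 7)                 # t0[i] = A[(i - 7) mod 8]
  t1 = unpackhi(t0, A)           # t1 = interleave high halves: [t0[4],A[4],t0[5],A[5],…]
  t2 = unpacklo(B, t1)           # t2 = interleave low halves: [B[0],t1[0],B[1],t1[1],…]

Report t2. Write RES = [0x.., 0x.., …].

t0 = [0x16, 0xb0, 0x51, 0x26, 0x50, 0xea, 0xe8, 0xc2]
t1 = [0x50, 0x26, 0xea, 0x50, 0xe8, 0xea, 0xc2, 0xe8]
t2 = [0x1f, 0x50, 0xa6, 0x26, 0x16, 0xea, 0xa0, 0x50]

RES = [0x1f, 0x50, 0xa6, 0x26, 0x16, 0xea, 0xa0, 0x50]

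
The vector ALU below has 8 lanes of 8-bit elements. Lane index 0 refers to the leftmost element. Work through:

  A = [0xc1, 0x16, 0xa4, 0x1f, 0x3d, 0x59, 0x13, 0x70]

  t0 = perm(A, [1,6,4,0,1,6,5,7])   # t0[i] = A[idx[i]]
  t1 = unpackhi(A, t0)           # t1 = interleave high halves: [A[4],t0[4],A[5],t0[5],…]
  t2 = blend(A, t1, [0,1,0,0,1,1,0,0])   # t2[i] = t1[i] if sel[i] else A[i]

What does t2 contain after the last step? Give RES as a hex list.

  t0: 16 13 3d c1 16 13 59 70
  t1: 3d 16 59 13 13 59 70 70
  t2: c1 16 a4 1f 13 59 13 70

RES = [ 0xc1  0x16  0xa4  0x1f  0x13  0x59  0x13  0x70 ]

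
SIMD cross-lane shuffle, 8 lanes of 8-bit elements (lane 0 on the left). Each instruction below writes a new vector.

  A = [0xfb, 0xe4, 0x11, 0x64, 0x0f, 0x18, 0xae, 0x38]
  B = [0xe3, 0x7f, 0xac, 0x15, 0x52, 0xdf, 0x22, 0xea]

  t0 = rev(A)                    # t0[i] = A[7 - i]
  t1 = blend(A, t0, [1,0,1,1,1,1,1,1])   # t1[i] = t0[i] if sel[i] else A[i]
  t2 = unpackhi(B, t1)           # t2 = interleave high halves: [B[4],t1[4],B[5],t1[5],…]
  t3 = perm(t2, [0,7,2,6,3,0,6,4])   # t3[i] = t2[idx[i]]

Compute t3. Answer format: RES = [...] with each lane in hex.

RES = [ 0x52  0xfb  0xdf  0xea  0x11  0x52  0xea  0x22 ]

→ t0 |38|ae|18|0f|64|11|e4|fb|
→ t1 |38|e4|18|0f|64|11|e4|fb|
→ t2 |52|64|df|11|22|e4|ea|fb|
→ t3 |52|fb|df|ea|11|52|ea|22|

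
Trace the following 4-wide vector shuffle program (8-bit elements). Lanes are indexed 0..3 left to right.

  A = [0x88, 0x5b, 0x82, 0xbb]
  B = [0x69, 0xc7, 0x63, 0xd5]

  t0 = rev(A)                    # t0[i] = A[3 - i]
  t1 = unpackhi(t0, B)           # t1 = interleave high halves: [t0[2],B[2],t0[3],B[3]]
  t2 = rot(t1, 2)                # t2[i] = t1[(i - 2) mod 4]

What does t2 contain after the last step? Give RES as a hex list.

→ t0 |bb|82|5b|88|
→ t1 |5b|63|88|d5|
→ t2 |88|d5|5b|63|

RES = [ 0x88  0xd5  0x5b  0x63 ]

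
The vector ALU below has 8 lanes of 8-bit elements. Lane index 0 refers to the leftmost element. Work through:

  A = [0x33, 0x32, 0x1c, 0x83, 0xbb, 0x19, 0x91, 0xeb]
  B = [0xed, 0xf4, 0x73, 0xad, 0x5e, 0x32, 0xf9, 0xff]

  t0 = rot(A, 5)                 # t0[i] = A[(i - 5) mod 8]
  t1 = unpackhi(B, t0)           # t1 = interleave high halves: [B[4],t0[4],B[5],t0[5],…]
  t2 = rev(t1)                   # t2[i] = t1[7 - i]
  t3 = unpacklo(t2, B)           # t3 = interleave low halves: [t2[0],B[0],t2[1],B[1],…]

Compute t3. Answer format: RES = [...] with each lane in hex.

RES = [ 0x1c  0xed  0xff  0xf4  0x32  0x73  0xf9  0xad ]

→ t0 |83|bb|19|91|eb|33|32|1c|
→ t1 |5e|eb|32|33|f9|32|ff|1c|
→ t2 |1c|ff|32|f9|33|32|eb|5e|
→ t3 |1c|ed|ff|f4|32|73|f9|ad|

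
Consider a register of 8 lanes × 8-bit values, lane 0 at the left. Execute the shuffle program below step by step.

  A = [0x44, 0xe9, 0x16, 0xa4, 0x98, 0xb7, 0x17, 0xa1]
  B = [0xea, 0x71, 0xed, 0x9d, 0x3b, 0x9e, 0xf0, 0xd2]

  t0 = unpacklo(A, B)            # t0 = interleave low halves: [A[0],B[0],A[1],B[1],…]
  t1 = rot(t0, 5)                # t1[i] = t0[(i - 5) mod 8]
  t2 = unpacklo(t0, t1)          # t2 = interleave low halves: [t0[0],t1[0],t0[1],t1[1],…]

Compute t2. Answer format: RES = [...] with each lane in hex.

RES = [ 0x44  0x71  0xea  0x16  0xe9  0xed  0x71  0xa4 ]

→ t0 |44|ea|e9|71|16|ed|a4|9d|
→ t1 |71|16|ed|a4|9d|44|ea|e9|
→ t2 |44|71|ea|16|e9|ed|71|a4|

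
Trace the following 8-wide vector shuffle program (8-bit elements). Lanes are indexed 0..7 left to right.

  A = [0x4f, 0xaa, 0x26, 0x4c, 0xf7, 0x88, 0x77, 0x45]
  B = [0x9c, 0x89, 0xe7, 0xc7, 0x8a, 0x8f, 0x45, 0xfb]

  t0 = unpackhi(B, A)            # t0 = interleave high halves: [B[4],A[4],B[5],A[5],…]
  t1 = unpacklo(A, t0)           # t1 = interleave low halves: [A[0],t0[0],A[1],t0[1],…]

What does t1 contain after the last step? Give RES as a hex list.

  t0: 8a f7 8f 88 45 77 fb 45
  t1: 4f 8a aa f7 26 8f 4c 88

RES = [0x4f, 0x8a, 0xaa, 0xf7, 0x26, 0x8f, 0x4c, 0x88]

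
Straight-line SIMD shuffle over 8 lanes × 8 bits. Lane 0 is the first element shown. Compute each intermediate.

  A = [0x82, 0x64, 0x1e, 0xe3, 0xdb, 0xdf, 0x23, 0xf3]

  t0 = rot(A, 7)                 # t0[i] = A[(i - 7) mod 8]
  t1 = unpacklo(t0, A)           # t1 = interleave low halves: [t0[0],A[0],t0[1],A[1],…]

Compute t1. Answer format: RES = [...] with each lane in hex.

RES = [0x64, 0x82, 0x1e, 0x64, 0xe3, 0x1e, 0xdb, 0xe3]

t0 = [0x64, 0x1e, 0xe3, 0xdb, 0xdf, 0x23, 0xf3, 0x82]
t1 = [0x64, 0x82, 0x1e, 0x64, 0xe3, 0x1e, 0xdb, 0xe3]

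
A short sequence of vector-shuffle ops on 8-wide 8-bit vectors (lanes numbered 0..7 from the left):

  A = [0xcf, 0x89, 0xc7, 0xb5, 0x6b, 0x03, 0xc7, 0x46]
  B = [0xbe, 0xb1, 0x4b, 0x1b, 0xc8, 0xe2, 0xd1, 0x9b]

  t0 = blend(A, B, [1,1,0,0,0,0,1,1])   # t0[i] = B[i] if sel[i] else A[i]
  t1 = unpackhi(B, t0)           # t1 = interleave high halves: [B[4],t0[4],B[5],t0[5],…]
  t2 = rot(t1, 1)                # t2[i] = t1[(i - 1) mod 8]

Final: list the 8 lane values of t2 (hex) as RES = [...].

RES = [ 0x9b  0xc8  0x6b  0xe2  0x03  0xd1  0xd1  0x9b ]

→ t0 |be|b1|c7|b5|6b|03|d1|9b|
→ t1 |c8|6b|e2|03|d1|d1|9b|9b|
→ t2 |9b|c8|6b|e2|03|d1|d1|9b|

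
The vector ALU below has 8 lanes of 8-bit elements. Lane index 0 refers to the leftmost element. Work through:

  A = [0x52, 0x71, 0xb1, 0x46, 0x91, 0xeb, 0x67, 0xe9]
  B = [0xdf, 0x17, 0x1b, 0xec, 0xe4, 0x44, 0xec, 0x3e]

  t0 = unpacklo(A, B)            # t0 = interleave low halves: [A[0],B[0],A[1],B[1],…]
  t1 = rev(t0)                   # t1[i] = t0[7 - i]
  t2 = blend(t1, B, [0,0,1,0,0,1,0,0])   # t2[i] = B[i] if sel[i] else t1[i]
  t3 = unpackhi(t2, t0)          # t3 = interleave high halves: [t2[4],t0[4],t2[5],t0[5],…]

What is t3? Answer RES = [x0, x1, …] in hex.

RES = [ 0x17  0xb1  0x44  0x1b  0xdf  0x46  0x52  0xec ]

  t0: 52 df 71 17 b1 1b 46 ec
  t1: ec 46 1b b1 17 71 df 52
  t2: ec 46 1b b1 17 44 df 52
  t3: 17 b1 44 1b df 46 52 ec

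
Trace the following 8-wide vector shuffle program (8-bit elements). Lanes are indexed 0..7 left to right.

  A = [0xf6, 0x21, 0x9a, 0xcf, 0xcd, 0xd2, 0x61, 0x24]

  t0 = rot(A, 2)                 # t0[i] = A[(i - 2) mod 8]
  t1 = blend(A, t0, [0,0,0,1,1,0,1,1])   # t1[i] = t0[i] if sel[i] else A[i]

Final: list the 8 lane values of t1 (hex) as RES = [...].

RES = [ 0xf6  0x21  0x9a  0x21  0x9a  0xd2  0xcd  0xd2 ]

  t0: 61 24 f6 21 9a cf cd d2
  t1: f6 21 9a 21 9a d2 cd d2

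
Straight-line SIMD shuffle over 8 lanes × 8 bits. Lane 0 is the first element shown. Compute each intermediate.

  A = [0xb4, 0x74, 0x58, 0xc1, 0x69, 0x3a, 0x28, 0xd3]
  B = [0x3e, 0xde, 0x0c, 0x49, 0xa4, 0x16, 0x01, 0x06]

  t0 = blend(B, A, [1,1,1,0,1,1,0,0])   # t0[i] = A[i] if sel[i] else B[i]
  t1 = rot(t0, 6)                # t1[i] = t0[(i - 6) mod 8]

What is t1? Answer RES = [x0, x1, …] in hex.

RES = [0x58, 0x49, 0x69, 0x3a, 0x01, 0x06, 0xb4, 0x74]

  t0: b4 74 58 49 69 3a 01 06
  t1: 58 49 69 3a 01 06 b4 74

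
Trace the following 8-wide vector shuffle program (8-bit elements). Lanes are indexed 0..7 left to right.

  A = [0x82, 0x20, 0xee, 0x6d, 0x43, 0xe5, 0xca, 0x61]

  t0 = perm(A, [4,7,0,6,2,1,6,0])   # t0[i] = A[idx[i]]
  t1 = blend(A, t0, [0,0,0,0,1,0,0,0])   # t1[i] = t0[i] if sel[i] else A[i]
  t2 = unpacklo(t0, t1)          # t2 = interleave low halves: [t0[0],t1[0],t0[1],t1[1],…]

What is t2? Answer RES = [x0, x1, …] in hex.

RES = [ 0x43  0x82  0x61  0x20  0x82  0xee  0xca  0x6d ]

  t0: 43 61 82 ca ee 20 ca 82
  t1: 82 20 ee 6d ee e5 ca 61
  t2: 43 82 61 20 82 ee ca 6d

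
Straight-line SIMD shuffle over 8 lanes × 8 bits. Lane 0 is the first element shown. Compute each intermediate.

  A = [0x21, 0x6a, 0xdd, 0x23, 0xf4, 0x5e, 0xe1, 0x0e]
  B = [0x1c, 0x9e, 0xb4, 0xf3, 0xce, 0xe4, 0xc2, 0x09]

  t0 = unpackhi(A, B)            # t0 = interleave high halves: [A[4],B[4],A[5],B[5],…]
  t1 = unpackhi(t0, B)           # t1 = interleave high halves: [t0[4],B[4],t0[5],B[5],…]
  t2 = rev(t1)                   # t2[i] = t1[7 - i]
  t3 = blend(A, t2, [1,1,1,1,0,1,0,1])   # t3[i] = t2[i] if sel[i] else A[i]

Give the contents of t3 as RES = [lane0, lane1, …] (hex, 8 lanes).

RES = [0x09, 0x09, 0xc2, 0x0e, 0xf4, 0xc2, 0xe1, 0xe1]

t0 = [0xf4, 0xce, 0x5e, 0xe4, 0xe1, 0xc2, 0x0e, 0x09]
t1 = [0xe1, 0xce, 0xc2, 0xe4, 0x0e, 0xc2, 0x09, 0x09]
t2 = [0x09, 0x09, 0xc2, 0x0e, 0xe4, 0xc2, 0xce, 0xe1]
t3 = [0x09, 0x09, 0xc2, 0x0e, 0xf4, 0xc2, 0xe1, 0xe1]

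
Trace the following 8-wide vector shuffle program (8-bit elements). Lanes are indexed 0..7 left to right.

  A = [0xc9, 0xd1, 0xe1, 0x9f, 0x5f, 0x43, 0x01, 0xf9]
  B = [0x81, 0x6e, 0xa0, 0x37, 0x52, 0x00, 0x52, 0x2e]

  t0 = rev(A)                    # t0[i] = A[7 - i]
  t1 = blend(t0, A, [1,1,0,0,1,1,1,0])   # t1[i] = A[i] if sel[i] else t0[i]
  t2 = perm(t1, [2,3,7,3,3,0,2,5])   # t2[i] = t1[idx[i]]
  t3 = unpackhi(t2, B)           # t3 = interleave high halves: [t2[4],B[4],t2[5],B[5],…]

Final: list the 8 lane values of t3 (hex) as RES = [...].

RES = [ 0x5f  0x52  0xc9  0x00  0x43  0x52  0x43  0x2e ]

t0 = [0xf9, 0x01, 0x43, 0x5f, 0x9f, 0xe1, 0xd1, 0xc9]
t1 = [0xc9, 0xd1, 0x43, 0x5f, 0x5f, 0x43, 0x01, 0xc9]
t2 = [0x43, 0x5f, 0xc9, 0x5f, 0x5f, 0xc9, 0x43, 0x43]
t3 = [0x5f, 0x52, 0xc9, 0x00, 0x43, 0x52, 0x43, 0x2e]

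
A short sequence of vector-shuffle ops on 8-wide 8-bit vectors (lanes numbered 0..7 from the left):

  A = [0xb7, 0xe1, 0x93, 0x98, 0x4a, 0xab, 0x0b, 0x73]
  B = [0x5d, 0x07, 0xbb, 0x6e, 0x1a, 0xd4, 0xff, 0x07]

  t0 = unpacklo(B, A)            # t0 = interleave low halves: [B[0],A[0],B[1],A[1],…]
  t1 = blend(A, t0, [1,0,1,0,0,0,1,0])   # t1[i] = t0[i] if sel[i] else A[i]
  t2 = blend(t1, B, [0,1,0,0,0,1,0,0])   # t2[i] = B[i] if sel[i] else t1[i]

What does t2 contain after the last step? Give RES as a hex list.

t0 = [0x5d, 0xb7, 0x07, 0xe1, 0xbb, 0x93, 0x6e, 0x98]
t1 = [0x5d, 0xe1, 0x07, 0x98, 0x4a, 0xab, 0x6e, 0x73]
t2 = [0x5d, 0x07, 0x07, 0x98, 0x4a, 0xd4, 0x6e, 0x73]

RES = [ 0x5d  0x07  0x07  0x98  0x4a  0xd4  0x6e  0x73 ]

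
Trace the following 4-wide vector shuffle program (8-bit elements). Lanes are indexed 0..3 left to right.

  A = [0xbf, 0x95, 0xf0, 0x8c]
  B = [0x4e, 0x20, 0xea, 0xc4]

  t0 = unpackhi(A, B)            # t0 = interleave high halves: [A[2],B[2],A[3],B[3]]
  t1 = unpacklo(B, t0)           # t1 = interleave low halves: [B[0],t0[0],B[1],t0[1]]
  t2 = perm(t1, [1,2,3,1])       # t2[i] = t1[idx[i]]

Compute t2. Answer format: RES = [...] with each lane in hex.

RES = [0xf0, 0x20, 0xea, 0xf0]

→ t0 |f0|ea|8c|c4|
→ t1 |4e|f0|20|ea|
→ t2 |f0|20|ea|f0|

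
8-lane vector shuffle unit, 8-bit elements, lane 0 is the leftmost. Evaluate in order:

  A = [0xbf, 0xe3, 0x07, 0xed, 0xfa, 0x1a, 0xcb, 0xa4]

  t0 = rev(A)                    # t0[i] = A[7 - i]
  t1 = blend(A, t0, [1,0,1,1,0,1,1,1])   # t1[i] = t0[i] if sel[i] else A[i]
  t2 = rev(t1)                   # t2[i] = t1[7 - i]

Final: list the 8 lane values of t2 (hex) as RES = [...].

→ t0 |a4|cb|1a|fa|ed|07|e3|bf|
→ t1 |a4|e3|1a|fa|fa|07|e3|bf|
→ t2 |bf|e3|07|fa|fa|1a|e3|a4|

RES = [ 0xbf  0xe3  0x07  0xfa  0xfa  0x1a  0xe3  0xa4 ]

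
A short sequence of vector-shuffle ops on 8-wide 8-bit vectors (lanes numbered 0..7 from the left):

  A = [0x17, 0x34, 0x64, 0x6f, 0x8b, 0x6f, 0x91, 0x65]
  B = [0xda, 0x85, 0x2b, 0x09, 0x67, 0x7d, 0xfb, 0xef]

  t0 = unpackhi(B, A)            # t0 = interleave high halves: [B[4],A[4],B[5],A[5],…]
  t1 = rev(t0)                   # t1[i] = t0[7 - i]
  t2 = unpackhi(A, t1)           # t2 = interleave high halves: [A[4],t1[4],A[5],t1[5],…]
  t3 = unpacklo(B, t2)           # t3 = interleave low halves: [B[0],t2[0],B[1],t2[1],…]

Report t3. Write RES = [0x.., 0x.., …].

RES = [ 0xda  0x8b  0x85  0x6f  0x2b  0x6f  0x09  0x7d ]

t0 = [0x67, 0x8b, 0x7d, 0x6f, 0xfb, 0x91, 0xef, 0x65]
t1 = [0x65, 0xef, 0x91, 0xfb, 0x6f, 0x7d, 0x8b, 0x67]
t2 = [0x8b, 0x6f, 0x6f, 0x7d, 0x91, 0x8b, 0x65, 0x67]
t3 = [0xda, 0x8b, 0x85, 0x6f, 0x2b, 0x6f, 0x09, 0x7d]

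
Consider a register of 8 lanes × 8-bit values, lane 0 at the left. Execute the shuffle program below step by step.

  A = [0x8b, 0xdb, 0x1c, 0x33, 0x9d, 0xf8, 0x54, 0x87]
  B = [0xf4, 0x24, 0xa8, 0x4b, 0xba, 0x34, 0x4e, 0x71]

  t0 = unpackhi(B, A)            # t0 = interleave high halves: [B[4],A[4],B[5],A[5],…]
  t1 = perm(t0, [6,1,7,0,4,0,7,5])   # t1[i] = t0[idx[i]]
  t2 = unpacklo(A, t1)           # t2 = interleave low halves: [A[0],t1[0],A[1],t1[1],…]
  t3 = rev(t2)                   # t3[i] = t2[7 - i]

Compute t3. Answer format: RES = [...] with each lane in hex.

  t0: ba 9d 34 f8 4e 54 71 87
  t1: 71 9d 87 ba 4e ba 87 54
  t2: 8b 71 db 9d 1c 87 33 ba
  t3: ba 33 87 1c 9d db 71 8b

RES = [ 0xba  0x33  0x87  0x1c  0x9d  0xdb  0x71  0x8b ]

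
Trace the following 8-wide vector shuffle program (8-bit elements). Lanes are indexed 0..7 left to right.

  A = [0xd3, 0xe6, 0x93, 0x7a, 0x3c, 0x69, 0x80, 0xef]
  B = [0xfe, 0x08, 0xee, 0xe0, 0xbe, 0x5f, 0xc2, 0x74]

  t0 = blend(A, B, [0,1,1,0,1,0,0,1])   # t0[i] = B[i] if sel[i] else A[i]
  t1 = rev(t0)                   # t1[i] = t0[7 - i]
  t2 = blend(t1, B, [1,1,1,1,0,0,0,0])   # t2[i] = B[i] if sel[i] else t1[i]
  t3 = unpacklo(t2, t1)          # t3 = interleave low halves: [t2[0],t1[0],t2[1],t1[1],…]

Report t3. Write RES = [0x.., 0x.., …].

RES = [ 0xfe  0x74  0x08  0x80  0xee  0x69  0xe0  0xbe ]

t0 = [0xd3, 0x08, 0xee, 0x7a, 0xbe, 0x69, 0x80, 0x74]
t1 = [0x74, 0x80, 0x69, 0xbe, 0x7a, 0xee, 0x08, 0xd3]
t2 = [0xfe, 0x08, 0xee, 0xe0, 0x7a, 0xee, 0x08, 0xd3]
t3 = [0xfe, 0x74, 0x08, 0x80, 0xee, 0x69, 0xe0, 0xbe]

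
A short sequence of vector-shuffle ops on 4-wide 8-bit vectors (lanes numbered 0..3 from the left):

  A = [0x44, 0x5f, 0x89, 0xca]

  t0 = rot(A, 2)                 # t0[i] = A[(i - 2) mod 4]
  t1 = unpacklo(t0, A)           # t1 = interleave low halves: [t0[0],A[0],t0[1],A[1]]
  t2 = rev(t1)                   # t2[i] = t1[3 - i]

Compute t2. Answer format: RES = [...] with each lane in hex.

RES = [0x5f, 0xca, 0x44, 0x89]

→ t0 |89|ca|44|5f|
→ t1 |89|44|ca|5f|
→ t2 |5f|ca|44|89|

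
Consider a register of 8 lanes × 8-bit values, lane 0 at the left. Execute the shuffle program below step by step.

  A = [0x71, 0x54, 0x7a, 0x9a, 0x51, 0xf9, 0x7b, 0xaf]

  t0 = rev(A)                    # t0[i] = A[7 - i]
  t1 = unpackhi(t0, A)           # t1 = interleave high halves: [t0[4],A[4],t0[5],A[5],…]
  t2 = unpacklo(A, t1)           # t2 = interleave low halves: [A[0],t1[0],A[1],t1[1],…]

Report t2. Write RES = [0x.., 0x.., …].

RES = [0x71, 0x9a, 0x54, 0x51, 0x7a, 0x7a, 0x9a, 0xf9]

→ t0 |af|7b|f9|51|9a|7a|54|71|
→ t1 |9a|51|7a|f9|54|7b|71|af|
→ t2 |71|9a|54|51|7a|7a|9a|f9|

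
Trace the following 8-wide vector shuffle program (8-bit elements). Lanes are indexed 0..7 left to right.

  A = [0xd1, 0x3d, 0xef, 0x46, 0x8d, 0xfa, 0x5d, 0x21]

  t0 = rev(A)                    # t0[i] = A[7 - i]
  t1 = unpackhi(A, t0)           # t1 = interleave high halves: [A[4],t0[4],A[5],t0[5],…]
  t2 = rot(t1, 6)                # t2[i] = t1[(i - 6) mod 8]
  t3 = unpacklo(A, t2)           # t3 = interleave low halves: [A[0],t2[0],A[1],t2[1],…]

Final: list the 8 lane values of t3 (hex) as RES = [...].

t0 = [0x21, 0x5d, 0xfa, 0x8d, 0x46, 0xef, 0x3d, 0xd1]
t1 = [0x8d, 0x46, 0xfa, 0xef, 0x5d, 0x3d, 0x21, 0xd1]
t2 = [0xfa, 0xef, 0x5d, 0x3d, 0x21, 0xd1, 0x8d, 0x46]
t3 = [0xd1, 0xfa, 0x3d, 0xef, 0xef, 0x5d, 0x46, 0x3d]

RES = [ 0xd1  0xfa  0x3d  0xef  0xef  0x5d  0x46  0x3d ]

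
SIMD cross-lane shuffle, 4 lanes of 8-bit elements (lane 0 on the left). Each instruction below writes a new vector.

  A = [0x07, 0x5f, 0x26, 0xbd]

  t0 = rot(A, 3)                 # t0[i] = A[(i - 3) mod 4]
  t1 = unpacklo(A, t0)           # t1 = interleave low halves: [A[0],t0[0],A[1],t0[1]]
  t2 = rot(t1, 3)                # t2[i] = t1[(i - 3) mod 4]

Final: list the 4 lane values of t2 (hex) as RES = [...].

  t0: 5f 26 bd 07
  t1: 07 5f 5f 26
  t2: 5f 5f 26 07

RES = [0x5f, 0x5f, 0x26, 0x07]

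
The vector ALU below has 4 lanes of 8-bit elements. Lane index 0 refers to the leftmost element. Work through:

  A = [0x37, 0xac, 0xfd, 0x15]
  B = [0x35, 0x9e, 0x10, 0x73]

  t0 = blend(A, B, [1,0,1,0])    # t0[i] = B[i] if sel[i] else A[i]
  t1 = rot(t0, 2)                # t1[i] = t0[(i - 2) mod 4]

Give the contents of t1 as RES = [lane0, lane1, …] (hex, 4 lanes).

RES = [0x10, 0x15, 0x35, 0xac]

→ t0 |35|ac|10|15|
→ t1 |10|15|35|ac|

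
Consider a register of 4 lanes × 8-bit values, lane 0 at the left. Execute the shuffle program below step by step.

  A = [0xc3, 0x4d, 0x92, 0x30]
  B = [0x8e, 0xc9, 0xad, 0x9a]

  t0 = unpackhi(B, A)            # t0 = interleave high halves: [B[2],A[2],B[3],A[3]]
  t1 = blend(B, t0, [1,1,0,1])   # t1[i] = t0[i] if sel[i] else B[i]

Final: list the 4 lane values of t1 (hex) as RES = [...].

RES = [ 0xad  0x92  0xad  0x30 ]

  t0: ad 92 9a 30
  t1: ad 92 ad 30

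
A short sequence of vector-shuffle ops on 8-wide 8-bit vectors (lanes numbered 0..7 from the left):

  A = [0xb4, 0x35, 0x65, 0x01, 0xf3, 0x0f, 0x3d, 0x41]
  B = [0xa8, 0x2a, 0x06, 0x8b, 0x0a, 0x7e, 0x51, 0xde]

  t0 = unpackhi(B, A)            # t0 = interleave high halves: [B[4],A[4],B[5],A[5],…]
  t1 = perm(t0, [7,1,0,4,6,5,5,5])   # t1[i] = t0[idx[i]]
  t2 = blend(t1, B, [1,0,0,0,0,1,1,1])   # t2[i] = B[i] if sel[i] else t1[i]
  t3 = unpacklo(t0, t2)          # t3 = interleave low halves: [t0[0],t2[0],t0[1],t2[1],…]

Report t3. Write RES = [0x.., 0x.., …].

  t0: 0a f3 7e 0f 51 3d de 41
  t1: 41 f3 0a 51 de 3d 3d 3d
  t2: a8 f3 0a 51 de 7e 51 de
  t3: 0a a8 f3 f3 7e 0a 0f 51

RES = [ 0x0a  0xa8  0xf3  0xf3  0x7e  0x0a  0x0f  0x51 ]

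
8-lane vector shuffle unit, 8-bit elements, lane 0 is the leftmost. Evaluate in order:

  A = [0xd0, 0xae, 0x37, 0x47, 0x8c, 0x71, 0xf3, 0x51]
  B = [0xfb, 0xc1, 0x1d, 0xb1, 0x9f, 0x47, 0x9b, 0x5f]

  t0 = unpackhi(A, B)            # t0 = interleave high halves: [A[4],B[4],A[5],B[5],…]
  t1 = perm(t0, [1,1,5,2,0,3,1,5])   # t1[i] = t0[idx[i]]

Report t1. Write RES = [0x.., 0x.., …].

RES = [ 0x9f  0x9f  0x9b  0x71  0x8c  0x47  0x9f  0x9b ]

  t0: 8c 9f 71 47 f3 9b 51 5f
  t1: 9f 9f 9b 71 8c 47 9f 9b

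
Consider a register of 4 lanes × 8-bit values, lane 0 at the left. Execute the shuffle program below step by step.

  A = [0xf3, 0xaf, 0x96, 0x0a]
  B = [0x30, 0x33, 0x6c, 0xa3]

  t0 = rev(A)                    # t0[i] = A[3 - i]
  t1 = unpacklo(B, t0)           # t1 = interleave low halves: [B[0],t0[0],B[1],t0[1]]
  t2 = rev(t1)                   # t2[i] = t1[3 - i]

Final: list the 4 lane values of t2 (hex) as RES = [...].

t0 = [0x0a, 0x96, 0xaf, 0xf3]
t1 = [0x30, 0x0a, 0x33, 0x96]
t2 = [0x96, 0x33, 0x0a, 0x30]

RES = [0x96, 0x33, 0x0a, 0x30]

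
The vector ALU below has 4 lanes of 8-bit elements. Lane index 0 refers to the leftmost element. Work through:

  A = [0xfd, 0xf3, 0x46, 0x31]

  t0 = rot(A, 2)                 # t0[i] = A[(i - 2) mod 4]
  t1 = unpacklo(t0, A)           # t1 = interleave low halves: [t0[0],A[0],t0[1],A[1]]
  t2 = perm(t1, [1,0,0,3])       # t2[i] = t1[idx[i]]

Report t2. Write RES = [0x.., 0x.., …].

t0 = [0x46, 0x31, 0xfd, 0xf3]
t1 = [0x46, 0xfd, 0x31, 0xf3]
t2 = [0xfd, 0x46, 0x46, 0xf3]

RES = [ 0xfd  0x46  0x46  0xf3 ]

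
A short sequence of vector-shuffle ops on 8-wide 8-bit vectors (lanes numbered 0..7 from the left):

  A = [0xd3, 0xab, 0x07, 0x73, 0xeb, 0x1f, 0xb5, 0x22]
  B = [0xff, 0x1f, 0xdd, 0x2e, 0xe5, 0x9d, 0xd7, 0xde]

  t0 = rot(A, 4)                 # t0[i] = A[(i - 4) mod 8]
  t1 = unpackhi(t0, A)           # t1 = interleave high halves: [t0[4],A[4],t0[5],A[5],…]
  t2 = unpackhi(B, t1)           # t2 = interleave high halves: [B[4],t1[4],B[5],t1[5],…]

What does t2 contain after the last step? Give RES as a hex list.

RES = [ 0xe5  0x07  0x9d  0xb5  0xd7  0x73  0xde  0x22 ]

→ t0 |eb|1f|b5|22|d3|ab|07|73|
→ t1 |d3|eb|ab|1f|07|b5|73|22|
→ t2 |e5|07|9d|b5|d7|73|de|22|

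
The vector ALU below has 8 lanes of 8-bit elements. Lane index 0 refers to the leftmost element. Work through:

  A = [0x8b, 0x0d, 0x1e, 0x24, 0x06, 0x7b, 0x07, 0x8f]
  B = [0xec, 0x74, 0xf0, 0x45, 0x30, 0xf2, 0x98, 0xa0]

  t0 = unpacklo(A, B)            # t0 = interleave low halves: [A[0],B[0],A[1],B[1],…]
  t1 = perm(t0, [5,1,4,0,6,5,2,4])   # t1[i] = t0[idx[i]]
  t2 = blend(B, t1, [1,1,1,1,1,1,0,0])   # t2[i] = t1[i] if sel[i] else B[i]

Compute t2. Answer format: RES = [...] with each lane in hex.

  t0: 8b ec 0d 74 1e f0 24 45
  t1: f0 ec 1e 8b 24 f0 0d 1e
  t2: f0 ec 1e 8b 24 f0 98 a0

RES = [0xf0, 0xec, 0x1e, 0x8b, 0x24, 0xf0, 0x98, 0xa0]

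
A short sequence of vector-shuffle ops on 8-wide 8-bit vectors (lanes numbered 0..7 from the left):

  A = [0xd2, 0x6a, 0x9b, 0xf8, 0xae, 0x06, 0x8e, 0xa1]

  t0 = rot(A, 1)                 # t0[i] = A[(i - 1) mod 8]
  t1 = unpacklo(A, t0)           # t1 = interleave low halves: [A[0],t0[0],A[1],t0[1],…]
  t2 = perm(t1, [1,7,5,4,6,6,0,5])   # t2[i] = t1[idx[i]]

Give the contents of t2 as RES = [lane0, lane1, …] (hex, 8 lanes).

→ t0 |a1|d2|6a|9b|f8|ae|06|8e|
→ t1 |d2|a1|6a|d2|9b|6a|f8|9b|
→ t2 |a1|9b|6a|9b|f8|f8|d2|6a|

RES = [0xa1, 0x9b, 0x6a, 0x9b, 0xf8, 0xf8, 0xd2, 0x6a]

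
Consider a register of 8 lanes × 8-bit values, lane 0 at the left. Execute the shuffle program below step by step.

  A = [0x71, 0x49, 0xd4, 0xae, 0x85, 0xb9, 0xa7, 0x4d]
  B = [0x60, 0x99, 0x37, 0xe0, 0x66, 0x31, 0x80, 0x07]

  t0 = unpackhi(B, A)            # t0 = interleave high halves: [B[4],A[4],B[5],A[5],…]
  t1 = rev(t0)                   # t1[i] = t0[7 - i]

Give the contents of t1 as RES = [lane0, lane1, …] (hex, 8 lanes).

→ t0 |66|85|31|b9|80|a7|07|4d|
→ t1 |4d|07|a7|80|b9|31|85|66|

RES = [0x4d, 0x07, 0xa7, 0x80, 0xb9, 0x31, 0x85, 0x66]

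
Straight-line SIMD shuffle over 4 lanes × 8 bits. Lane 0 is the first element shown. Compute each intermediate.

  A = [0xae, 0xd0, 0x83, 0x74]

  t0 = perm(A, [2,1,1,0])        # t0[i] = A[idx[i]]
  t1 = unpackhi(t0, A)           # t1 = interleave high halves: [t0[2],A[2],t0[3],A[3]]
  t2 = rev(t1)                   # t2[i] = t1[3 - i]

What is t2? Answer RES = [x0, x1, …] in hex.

t0 = [0x83, 0xd0, 0xd0, 0xae]
t1 = [0xd0, 0x83, 0xae, 0x74]
t2 = [0x74, 0xae, 0x83, 0xd0]

RES = [ 0x74  0xae  0x83  0xd0 ]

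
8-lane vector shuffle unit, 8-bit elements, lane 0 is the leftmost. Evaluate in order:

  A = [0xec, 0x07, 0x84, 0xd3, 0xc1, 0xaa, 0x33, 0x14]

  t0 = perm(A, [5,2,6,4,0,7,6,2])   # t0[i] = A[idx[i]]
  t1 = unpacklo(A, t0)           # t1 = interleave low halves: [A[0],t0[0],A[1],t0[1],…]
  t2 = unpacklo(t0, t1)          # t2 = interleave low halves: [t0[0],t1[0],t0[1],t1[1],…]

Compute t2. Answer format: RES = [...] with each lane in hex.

  t0: aa 84 33 c1 ec 14 33 84
  t1: ec aa 07 84 84 33 d3 c1
  t2: aa ec 84 aa 33 07 c1 84

RES = [0xaa, 0xec, 0x84, 0xaa, 0x33, 0x07, 0xc1, 0x84]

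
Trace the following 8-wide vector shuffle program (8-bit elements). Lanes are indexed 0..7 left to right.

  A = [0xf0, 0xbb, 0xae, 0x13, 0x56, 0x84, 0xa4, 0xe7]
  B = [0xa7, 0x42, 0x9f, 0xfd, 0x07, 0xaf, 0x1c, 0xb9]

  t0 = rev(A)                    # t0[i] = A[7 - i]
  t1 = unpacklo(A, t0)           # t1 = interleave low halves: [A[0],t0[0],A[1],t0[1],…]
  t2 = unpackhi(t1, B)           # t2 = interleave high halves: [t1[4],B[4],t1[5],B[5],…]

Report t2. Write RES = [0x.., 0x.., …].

  t0: e7 a4 84 56 13 ae bb f0
  t1: f0 e7 bb a4 ae 84 13 56
  t2: ae 07 84 af 13 1c 56 b9

RES = [ 0xae  0x07  0x84  0xaf  0x13  0x1c  0x56  0xb9 ]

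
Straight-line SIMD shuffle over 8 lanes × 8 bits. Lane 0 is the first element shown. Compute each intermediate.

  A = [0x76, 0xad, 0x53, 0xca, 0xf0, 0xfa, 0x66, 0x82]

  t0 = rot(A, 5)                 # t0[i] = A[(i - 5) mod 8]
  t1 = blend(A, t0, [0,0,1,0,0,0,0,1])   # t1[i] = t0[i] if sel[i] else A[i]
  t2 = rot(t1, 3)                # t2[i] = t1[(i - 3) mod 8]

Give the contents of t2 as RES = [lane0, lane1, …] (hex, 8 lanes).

RES = [0xfa, 0x66, 0x53, 0x76, 0xad, 0xfa, 0xca, 0xf0]

→ t0 |ca|f0|fa|66|82|76|ad|53|
→ t1 |76|ad|fa|ca|f0|fa|66|53|
→ t2 |fa|66|53|76|ad|fa|ca|f0|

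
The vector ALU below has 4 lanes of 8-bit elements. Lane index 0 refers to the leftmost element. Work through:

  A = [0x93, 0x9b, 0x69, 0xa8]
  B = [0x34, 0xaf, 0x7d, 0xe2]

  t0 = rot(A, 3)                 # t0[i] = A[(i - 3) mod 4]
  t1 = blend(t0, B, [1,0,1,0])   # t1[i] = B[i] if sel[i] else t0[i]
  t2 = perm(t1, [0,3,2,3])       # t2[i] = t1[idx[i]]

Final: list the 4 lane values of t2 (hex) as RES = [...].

RES = [0x34, 0x93, 0x7d, 0x93]

t0 = [0x9b, 0x69, 0xa8, 0x93]
t1 = [0x34, 0x69, 0x7d, 0x93]
t2 = [0x34, 0x93, 0x7d, 0x93]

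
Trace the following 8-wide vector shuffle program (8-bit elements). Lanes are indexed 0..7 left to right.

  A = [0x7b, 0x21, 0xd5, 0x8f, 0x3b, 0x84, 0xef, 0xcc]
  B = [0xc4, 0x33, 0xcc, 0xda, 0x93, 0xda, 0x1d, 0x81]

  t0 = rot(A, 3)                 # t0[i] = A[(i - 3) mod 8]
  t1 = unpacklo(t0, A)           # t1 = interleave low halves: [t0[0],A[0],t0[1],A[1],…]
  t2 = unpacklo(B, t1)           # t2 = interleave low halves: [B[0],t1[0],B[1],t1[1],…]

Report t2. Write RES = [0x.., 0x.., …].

t0 = [0x84, 0xef, 0xcc, 0x7b, 0x21, 0xd5, 0x8f, 0x3b]
t1 = [0x84, 0x7b, 0xef, 0x21, 0xcc, 0xd5, 0x7b, 0x8f]
t2 = [0xc4, 0x84, 0x33, 0x7b, 0xcc, 0xef, 0xda, 0x21]

RES = [0xc4, 0x84, 0x33, 0x7b, 0xcc, 0xef, 0xda, 0x21]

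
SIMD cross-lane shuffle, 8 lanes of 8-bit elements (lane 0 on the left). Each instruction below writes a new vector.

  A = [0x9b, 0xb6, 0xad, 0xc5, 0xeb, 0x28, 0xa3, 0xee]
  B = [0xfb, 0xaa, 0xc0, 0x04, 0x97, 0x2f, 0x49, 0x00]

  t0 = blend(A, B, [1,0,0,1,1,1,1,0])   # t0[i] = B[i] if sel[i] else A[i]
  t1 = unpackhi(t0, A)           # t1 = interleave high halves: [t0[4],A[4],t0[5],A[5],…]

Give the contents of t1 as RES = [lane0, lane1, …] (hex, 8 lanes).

t0 = [0xfb, 0xb6, 0xad, 0x04, 0x97, 0x2f, 0x49, 0xee]
t1 = [0x97, 0xeb, 0x2f, 0x28, 0x49, 0xa3, 0xee, 0xee]

RES = [0x97, 0xeb, 0x2f, 0x28, 0x49, 0xa3, 0xee, 0xee]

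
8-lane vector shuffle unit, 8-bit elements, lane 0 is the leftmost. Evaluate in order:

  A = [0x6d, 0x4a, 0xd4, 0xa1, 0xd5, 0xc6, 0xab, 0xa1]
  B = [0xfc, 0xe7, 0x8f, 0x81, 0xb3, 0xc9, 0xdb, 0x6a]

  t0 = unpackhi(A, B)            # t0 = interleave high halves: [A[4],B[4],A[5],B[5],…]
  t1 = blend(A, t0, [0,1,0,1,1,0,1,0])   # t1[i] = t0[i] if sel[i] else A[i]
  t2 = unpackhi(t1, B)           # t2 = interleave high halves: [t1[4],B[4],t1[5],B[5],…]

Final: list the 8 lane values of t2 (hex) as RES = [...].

  t0: d5 b3 c6 c9 ab db a1 6a
  t1: 6d b3 d4 c9 ab c6 a1 a1
  t2: ab b3 c6 c9 a1 db a1 6a

RES = [0xab, 0xb3, 0xc6, 0xc9, 0xa1, 0xdb, 0xa1, 0x6a]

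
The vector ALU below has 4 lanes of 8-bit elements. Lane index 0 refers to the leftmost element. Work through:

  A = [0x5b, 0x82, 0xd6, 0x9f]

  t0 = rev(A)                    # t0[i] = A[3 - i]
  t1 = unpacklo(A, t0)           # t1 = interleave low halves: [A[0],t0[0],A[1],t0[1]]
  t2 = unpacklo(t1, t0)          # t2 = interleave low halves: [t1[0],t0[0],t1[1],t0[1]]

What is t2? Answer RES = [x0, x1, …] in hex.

RES = [0x5b, 0x9f, 0x9f, 0xd6]

  t0: 9f d6 82 5b
  t1: 5b 9f 82 d6
  t2: 5b 9f 9f d6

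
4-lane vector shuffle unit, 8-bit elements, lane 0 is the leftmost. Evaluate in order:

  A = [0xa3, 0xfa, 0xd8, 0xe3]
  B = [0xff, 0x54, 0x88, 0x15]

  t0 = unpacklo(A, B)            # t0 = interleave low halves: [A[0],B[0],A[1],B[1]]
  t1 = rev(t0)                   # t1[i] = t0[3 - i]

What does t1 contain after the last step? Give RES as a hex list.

RES = [0x54, 0xfa, 0xff, 0xa3]

→ t0 |a3|ff|fa|54|
→ t1 |54|fa|ff|a3|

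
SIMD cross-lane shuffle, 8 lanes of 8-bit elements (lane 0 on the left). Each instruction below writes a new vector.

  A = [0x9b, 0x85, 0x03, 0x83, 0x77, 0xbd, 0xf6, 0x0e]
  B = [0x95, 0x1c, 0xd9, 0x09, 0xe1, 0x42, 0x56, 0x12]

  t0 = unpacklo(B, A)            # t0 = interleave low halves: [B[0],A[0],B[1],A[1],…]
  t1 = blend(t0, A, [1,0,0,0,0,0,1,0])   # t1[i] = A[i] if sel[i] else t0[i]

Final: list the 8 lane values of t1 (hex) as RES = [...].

RES = [0x9b, 0x9b, 0x1c, 0x85, 0xd9, 0x03, 0xf6, 0x83]

→ t0 |95|9b|1c|85|d9|03|09|83|
→ t1 |9b|9b|1c|85|d9|03|f6|83|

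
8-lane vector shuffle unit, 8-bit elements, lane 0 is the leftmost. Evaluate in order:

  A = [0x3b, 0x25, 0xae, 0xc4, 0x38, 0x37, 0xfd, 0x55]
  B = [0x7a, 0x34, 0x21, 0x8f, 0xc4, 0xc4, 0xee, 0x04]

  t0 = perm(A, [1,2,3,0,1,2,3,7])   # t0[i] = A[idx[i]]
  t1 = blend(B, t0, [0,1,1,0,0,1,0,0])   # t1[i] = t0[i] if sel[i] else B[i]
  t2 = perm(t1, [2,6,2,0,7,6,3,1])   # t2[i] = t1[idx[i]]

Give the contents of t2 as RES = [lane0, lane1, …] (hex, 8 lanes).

t0 = [0x25, 0xae, 0xc4, 0x3b, 0x25, 0xae, 0xc4, 0x55]
t1 = [0x7a, 0xae, 0xc4, 0x8f, 0xc4, 0xae, 0xee, 0x04]
t2 = [0xc4, 0xee, 0xc4, 0x7a, 0x04, 0xee, 0x8f, 0xae]

RES = [0xc4, 0xee, 0xc4, 0x7a, 0x04, 0xee, 0x8f, 0xae]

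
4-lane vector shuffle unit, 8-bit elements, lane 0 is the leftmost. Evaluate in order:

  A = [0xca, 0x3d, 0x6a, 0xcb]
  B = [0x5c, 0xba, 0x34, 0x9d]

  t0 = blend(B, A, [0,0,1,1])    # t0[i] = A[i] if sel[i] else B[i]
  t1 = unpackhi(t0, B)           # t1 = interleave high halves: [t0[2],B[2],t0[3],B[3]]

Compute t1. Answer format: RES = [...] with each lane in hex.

RES = [0x6a, 0x34, 0xcb, 0x9d]

t0 = [0x5c, 0xba, 0x6a, 0xcb]
t1 = [0x6a, 0x34, 0xcb, 0x9d]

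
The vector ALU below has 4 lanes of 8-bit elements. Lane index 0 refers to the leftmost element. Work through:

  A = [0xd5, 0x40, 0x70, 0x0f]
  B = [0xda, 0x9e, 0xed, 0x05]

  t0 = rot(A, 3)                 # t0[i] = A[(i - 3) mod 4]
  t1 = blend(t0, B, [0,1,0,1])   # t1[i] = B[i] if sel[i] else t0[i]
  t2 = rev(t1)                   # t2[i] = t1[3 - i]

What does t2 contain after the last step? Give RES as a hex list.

RES = [0x05, 0x0f, 0x9e, 0x40]

→ t0 |40|70|0f|d5|
→ t1 |40|9e|0f|05|
→ t2 |05|0f|9e|40|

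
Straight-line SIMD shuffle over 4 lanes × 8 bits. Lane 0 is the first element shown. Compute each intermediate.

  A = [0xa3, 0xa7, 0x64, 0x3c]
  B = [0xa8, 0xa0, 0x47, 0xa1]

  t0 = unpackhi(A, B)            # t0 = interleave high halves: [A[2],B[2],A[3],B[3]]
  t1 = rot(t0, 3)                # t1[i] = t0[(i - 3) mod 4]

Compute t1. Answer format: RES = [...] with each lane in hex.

RES = [ 0x47  0x3c  0xa1  0x64 ]

t0 = [0x64, 0x47, 0x3c, 0xa1]
t1 = [0x47, 0x3c, 0xa1, 0x64]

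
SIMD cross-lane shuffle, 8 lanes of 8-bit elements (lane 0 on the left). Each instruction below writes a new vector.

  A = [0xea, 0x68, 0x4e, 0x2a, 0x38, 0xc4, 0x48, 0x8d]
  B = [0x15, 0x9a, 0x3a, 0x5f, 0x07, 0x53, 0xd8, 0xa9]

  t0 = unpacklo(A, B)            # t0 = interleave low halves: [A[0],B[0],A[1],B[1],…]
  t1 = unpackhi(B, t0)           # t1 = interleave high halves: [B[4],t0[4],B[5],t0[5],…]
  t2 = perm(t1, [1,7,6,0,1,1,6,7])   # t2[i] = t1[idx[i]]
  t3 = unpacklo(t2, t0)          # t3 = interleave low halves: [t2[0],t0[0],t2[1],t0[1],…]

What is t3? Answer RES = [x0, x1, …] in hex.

  t0: ea 15 68 9a 4e 3a 2a 5f
  t1: 07 4e 53 3a d8 2a a9 5f
  t2: 4e 5f a9 07 4e 4e a9 5f
  t3: 4e ea 5f 15 a9 68 07 9a

RES = [ 0x4e  0xea  0x5f  0x15  0xa9  0x68  0x07  0x9a ]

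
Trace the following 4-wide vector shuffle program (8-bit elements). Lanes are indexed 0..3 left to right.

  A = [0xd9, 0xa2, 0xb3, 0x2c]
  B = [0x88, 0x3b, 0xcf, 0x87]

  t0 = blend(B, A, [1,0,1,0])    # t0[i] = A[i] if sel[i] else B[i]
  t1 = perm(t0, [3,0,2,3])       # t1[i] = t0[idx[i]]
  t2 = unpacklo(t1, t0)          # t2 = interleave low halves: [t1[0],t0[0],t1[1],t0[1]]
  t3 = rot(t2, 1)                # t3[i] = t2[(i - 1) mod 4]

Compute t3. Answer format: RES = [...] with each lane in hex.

RES = [ 0x3b  0x87  0xd9  0xd9 ]

→ t0 |d9|3b|b3|87|
→ t1 |87|d9|b3|87|
→ t2 |87|d9|d9|3b|
→ t3 |3b|87|d9|d9|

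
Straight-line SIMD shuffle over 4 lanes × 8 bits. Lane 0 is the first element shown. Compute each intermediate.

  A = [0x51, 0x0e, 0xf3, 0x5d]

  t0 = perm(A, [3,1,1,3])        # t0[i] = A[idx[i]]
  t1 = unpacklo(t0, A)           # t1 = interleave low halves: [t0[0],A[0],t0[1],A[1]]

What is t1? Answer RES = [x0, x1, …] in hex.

RES = [ 0x5d  0x51  0x0e  0x0e ]

→ t0 |5d|0e|0e|5d|
→ t1 |5d|51|0e|0e|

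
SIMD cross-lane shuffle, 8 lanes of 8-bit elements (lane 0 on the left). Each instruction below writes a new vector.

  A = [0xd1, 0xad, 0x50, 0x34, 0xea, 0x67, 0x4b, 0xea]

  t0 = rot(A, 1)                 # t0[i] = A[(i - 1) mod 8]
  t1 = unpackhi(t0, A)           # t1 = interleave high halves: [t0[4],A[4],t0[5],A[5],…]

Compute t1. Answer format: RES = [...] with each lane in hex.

t0 = [0xea, 0xd1, 0xad, 0x50, 0x34, 0xea, 0x67, 0x4b]
t1 = [0x34, 0xea, 0xea, 0x67, 0x67, 0x4b, 0x4b, 0xea]

RES = [ 0x34  0xea  0xea  0x67  0x67  0x4b  0x4b  0xea ]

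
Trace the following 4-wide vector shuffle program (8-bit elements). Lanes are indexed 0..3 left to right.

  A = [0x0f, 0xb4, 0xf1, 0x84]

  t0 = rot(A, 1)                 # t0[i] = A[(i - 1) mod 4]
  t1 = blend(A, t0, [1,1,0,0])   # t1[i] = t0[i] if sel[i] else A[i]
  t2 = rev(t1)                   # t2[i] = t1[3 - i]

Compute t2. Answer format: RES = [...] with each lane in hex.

RES = [ 0x84  0xf1  0x0f  0x84 ]

  t0: 84 0f b4 f1
  t1: 84 0f f1 84
  t2: 84 f1 0f 84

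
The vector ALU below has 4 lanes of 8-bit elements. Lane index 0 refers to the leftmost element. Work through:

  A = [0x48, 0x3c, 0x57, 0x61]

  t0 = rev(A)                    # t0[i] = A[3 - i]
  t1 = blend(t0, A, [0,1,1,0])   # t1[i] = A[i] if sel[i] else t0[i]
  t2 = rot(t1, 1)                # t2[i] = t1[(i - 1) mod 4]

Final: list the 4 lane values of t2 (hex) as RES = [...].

  t0: 61 57 3c 48
  t1: 61 3c 57 48
  t2: 48 61 3c 57

RES = [ 0x48  0x61  0x3c  0x57 ]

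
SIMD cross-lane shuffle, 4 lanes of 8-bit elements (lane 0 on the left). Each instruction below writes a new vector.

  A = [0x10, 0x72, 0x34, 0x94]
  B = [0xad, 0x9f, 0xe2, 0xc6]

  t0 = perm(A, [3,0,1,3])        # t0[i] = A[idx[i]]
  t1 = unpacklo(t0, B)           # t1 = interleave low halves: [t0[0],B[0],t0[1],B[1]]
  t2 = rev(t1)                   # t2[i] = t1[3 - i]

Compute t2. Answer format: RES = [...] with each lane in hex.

  t0: 94 10 72 94
  t1: 94 ad 10 9f
  t2: 9f 10 ad 94

RES = [ 0x9f  0x10  0xad  0x94 ]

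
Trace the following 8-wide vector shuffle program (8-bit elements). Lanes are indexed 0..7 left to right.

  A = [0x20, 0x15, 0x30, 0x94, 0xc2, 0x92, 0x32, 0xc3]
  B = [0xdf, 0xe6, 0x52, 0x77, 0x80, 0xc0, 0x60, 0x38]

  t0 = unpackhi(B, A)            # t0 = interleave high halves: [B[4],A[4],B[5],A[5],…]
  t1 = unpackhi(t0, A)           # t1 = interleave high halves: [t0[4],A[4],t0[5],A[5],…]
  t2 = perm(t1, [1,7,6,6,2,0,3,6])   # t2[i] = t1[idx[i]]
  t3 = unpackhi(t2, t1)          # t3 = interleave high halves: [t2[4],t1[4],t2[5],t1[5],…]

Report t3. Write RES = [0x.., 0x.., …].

  t0: 80 c2 c0 92 60 32 38 c3
  t1: 60 c2 32 92 38 32 c3 c3
  t2: c2 c3 c3 c3 32 60 92 c3
  t3: 32 38 60 32 92 c3 c3 c3

RES = [0x32, 0x38, 0x60, 0x32, 0x92, 0xc3, 0xc3, 0xc3]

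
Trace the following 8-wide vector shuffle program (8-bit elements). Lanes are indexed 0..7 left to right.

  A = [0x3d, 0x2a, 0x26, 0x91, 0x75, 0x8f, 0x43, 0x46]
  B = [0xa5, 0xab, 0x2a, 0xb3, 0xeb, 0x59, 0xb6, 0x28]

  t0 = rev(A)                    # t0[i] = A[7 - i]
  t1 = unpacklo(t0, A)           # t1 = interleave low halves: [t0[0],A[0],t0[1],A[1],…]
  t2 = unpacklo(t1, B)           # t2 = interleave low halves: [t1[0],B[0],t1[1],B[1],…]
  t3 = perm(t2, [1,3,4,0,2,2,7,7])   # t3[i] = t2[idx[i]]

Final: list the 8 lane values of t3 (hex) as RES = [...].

RES = [ 0xa5  0xab  0x43  0x46  0x3d  0x3d  0xb3  0xb3 ]

  t0: 46 43 8f 75 91 26 2a 3d
  t1: 46 3d 43 2a 8f 26 75 91
  t2: 46 a5 3d ab 43 2a 2a b3
  t3: a5 ab 43 46 3d 3d b3 b3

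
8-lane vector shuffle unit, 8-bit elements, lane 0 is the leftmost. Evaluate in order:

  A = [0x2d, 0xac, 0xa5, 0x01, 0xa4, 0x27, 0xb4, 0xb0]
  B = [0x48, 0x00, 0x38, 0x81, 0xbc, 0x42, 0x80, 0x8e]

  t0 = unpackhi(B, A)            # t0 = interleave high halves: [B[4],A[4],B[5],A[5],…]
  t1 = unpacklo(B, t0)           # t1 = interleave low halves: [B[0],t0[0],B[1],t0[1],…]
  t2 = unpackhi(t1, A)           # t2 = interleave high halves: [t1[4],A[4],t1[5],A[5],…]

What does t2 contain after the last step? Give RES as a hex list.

RES = [ 0x38  0xa4  0x42  0x27  0x81  0xb4  0x27  0xb0 ]

t0 = [0xbc, 0xa4, 0x42, 0x27, 0x80, 0xb4, 0x8e, 0xb0]
t1 = [0x48, 0xbc, 0x00, 0xa4, 0x38, 0x42, 0x81, 0x27]
t2 = [0x38, 0xa4, 0x42, 0x27, 0x81, 0xb4, 0x27, 0xb0]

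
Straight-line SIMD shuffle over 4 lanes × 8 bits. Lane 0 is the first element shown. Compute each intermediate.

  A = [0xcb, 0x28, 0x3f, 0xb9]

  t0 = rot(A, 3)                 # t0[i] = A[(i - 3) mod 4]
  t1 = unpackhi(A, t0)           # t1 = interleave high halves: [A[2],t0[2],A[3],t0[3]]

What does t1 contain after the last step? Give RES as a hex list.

RES = [ 0x3f  0xb9  0xb9  0xcb ]

t0 = [0x28, 0x3f, 0xb9, 0xcb]
t1 = [0x3f, 0xb9, 0xb9, 0xcb]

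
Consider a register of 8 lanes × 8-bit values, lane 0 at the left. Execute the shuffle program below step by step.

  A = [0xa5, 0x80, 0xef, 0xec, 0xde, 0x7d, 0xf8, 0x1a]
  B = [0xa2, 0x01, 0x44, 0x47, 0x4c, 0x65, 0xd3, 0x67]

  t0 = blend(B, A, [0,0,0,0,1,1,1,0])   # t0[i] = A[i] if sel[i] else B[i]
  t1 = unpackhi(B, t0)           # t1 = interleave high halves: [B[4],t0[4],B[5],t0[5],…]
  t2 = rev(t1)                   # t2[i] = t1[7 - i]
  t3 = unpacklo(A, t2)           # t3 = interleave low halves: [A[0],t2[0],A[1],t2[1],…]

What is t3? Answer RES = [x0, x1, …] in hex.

RES = [ 0xa5  0x67  0x80  0x67  0xef  0xf8  0xec  0xd3 ]

  t0: a2 01 44 47 de 7d f8 67
  t1: 4c de 65 7d d3 f8 67 67
  t2: 67 67 f8 d3 7d 65 de 4c
  t3: a5 67 80 67 ef f8 ec d3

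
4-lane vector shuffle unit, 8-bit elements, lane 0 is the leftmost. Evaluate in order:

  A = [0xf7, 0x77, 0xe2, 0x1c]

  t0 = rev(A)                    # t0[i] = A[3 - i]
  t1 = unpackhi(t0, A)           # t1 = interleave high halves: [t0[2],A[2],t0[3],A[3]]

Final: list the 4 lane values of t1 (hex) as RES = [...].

→ t0 |1c|e2|77|f7|
→ t1 |77|e2|f7|1c|

RES = [ 0x77  0xe2  0xf7  0x1c ]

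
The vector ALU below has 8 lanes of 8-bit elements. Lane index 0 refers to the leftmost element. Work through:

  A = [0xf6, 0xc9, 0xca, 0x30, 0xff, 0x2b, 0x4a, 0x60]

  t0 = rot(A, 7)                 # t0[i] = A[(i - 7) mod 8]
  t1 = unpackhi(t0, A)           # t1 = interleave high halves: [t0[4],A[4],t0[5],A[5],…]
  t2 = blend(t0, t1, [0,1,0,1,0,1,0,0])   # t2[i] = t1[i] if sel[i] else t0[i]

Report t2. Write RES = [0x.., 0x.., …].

RES = [0xc9, 0xff, 0x30, 0x2b, 0x2b, 0x4a, 0x60, 0xf6]

t0 = [0xc9, 0xca, 0x30, 0xff, 0x2b, 0x4a, 0x60, 0xf6]
t1 = [0x2b, 0xff, 0x4a, 0x2b, 0x60, 0x4a, 0xf6, 0x60]
t2 = [0xc9, 0xff, 0x30, 0x2b, 0x2b, 0x4a, 0x60, 0xf6]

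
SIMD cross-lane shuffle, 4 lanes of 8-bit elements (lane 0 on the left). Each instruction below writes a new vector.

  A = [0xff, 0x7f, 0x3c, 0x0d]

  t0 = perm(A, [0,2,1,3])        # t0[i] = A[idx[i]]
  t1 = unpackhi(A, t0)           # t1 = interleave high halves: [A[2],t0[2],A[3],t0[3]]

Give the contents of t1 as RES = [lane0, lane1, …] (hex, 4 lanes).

  t0: ff 3c 7f 0d
  t1: 3c 7f 0d 0d

RES = [0x3c, 0x7f, 0x0d, 0x0d]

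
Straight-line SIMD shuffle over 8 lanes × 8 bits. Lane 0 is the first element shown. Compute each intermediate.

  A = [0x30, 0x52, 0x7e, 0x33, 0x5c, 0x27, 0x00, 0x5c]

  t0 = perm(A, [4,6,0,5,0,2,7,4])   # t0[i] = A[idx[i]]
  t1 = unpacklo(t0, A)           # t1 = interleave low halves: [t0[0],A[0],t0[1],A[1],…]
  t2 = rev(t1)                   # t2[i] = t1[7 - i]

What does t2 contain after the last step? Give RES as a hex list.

t0 = [0x5c, 0x00, 0x30, 0x27, 0x30, 0x7e, 0x5c, 0x5c]
t1 = [0x5c, 0x30, 0x00, 0x52, 0x30, 0x7e, 0x27, 0x33]
t2 = [0x33, 0x27, 0x7e, 0x30, 0x52, 0x00, 0x30, 0x5c]

RES = [0x33, 0x27, 0x7e, 0x30, 0x52, 0x00, 0x30, 0x5c]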